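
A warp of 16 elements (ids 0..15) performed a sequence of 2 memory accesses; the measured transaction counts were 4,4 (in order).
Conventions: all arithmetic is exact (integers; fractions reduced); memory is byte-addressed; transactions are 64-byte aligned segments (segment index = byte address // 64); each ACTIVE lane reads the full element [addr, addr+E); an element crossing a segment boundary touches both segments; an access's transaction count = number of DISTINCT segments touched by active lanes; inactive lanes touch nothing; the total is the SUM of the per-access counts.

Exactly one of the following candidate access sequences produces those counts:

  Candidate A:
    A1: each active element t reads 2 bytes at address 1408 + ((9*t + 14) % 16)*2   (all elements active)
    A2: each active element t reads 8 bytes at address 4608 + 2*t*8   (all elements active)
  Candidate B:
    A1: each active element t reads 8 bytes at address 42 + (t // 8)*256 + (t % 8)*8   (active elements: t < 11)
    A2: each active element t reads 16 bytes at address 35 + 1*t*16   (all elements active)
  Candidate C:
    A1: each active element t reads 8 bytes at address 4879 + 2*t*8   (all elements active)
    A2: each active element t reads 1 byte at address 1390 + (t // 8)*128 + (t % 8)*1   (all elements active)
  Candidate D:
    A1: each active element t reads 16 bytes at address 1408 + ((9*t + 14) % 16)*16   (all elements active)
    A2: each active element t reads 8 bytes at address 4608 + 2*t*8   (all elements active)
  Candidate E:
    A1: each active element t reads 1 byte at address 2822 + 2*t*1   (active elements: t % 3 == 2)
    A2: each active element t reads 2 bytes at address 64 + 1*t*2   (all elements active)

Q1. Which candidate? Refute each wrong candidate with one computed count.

A: A1 gives 1 transaction, not 4
B: A2 gives 5 transactions, not 4
C: A1 gives 5 transactions, not 4
E: A1 gives 1 transaction, not 4
D: all counts match (4,4)

Answer: D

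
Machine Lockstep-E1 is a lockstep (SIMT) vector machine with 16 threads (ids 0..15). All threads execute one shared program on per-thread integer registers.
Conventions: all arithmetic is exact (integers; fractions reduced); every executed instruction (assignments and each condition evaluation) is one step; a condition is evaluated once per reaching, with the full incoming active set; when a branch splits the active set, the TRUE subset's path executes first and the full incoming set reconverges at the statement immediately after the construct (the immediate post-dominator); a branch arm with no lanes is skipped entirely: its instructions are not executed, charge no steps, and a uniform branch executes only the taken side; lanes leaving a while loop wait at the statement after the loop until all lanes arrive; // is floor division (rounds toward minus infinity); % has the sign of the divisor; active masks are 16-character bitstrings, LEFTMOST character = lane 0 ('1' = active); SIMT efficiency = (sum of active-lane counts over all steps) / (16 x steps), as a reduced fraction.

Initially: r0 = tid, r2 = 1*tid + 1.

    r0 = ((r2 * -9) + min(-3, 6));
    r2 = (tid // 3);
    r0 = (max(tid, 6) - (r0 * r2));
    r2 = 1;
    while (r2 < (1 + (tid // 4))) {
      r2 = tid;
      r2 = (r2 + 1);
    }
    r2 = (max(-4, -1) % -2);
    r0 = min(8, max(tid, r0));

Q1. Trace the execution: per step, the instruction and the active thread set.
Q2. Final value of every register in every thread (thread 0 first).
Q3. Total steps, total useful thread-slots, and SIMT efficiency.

step 0: r0 <- ((r2 * -9) + min(-3, 6)) 1111111111111111
step 1: r2 <- (tid // 3)             1111111111111111
step 2: r0 <- (max(tid, 6) - (r0 * r2)) 1111111111111111
step 3: r2 <- 1                      1111111111111111
step 4: eval (r2 < (1 + (tid // 4))) 1111111111111111
step 5: r2 <- tid                    0000111111111111
step 6: r2 <- (r2 + 1)               0000111111111111
step 7: eval (r2 < (1 + (tid // 4))) 0000111111111111
step 8: r2 <- (max(-4, -1) % -2)     1111111111111111
step 9: r0 <- min(8, max(tid, r0))   1111111111111111

Answer: 10 steps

r0: 6,6,6,8,8,8,8,8,8,8,8,8,8,8,8,8
r2: -1,-1,-1,-1,-1,-1,-1,-1,-1,-1,-1,-1,-1,-1,-1,-1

steps = 10; useful = 148; efficiency = 148/160 = 37/40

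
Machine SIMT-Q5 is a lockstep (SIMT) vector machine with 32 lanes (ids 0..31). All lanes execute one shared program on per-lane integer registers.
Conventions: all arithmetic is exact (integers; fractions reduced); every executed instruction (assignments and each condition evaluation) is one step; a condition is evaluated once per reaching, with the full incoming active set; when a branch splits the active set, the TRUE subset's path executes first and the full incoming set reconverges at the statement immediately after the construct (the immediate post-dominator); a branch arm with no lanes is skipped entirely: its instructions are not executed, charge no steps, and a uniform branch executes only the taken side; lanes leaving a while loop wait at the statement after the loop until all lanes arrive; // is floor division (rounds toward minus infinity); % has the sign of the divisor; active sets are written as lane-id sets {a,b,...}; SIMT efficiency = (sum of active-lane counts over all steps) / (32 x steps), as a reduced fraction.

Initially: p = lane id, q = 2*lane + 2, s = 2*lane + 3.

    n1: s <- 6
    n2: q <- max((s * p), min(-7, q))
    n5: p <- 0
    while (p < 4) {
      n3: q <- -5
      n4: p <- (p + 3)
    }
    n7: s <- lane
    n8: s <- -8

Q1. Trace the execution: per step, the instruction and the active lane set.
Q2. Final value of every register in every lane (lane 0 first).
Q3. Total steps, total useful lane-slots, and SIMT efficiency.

step 0: s <- 6                       {0,1,2,3,4,5,6,7,8,9,10,11,12,13,14,15,16,17,18,19,20,21,22,23,24,25,26,27,28,29,30,31}
step 1: q <- max((s * p), min(-7, q)) {0,1,2,3,4,5,6,7,8,9,10,11,12,13,14,15,16,17,18,19,20,21,22,23,24,25,26,27,28,29,30,31}
step 2: p <- 0                       {0,1,2,3,4,5,6,7,8,9,10,11,12,13,14,15,16,17,18,19,20,21,22,23,24,25,26,27,28,29,30,31}
step 3: eval (p < 4)                 {0,1,2,3,4,5,6,7,8,9,10,11,12,13,14,15,16,17,18,19,20,21,22,23,24,25,26,27,28,29,30,31}
step 4: q <- -5                      {0,1,2,3,4,5,6,7,8,9,10,11,12,13,14,15,16,17,18,19,20,21,22,23,24,25,26,27,28,29,30,31}
step 5: p <- (p + 3)                 {0,1,2,3,4,5,6,7,8,9,10,11,12,13,14,15,16,17,18,19,20,21,22,23,24,25,26,27,28,29,30,31}
step 6: eval (p < 4)                 {0,1,2,3,4,5,6,7,8,9,10,11,12,13,14,15,16,17,18,19,20,21,22,23,24,25,26,27,28,29,30,31}
step 7: q <- -5                      {0,1,2,3,4,5,6,7,8,9,10,11,12,13,14,15,16,17,18,19,20,21,22,23,24,25,26,27,28,29,30,31}
step 8: p <- (p + 3)                 {0,1,2,3,4,5,6,7,8,9,10,11,12,13,14,15,16,17,18,19,20,21,22,23,24,25,26,27,28,29,30,31}
step 9: eval (p < 4)                 {0,1,2,3,4,5,6,7,8,9,10,11,12,13,14,15,16,17,18,19,20,21,22,23,24,25,26,27,28,29,30,31}
step 10: s <- lane                    {0,1,2,3,4,5,6,7,8,9,10,11,12,13,14,15,16,17,18,19,20,21,22,23,24,25,26,27,28,29,30,31}
step 11: s <- -8                      {0,1,2,3,4,5,6,7,8,9,10,11,12,13,14,15,16,17,18,19,20,21,22,23,24,25,26,27,28,29,30,31}

Answer: 12 steps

p: 6,6,6,6,6,6,6,6,6,6,6,6,6,6,6,6,6,6,6,6,6,6,6,6,6,6,6,6,6,6,6,6
q: -5,-5,-5,-5,-5,-5,-5,-5,-5,-5,-5,-5,-5,-5,-5,-5,-5,-5,-5,-5,-5,-5,-5,-5,-5,-5,-5,-5,-5,-5,-5,-5
s: -8,-8,-8,-8,-8,-8,-8,-8,-8,-8,-8,-8,-8,-8,-8,-8,-8,-8,-8,-8,-8,-8,-8,-8,-8,-8,-8,-8,-8,-8,-8,-8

steps = 12; useful = 384; efficiency = 384/384 = 1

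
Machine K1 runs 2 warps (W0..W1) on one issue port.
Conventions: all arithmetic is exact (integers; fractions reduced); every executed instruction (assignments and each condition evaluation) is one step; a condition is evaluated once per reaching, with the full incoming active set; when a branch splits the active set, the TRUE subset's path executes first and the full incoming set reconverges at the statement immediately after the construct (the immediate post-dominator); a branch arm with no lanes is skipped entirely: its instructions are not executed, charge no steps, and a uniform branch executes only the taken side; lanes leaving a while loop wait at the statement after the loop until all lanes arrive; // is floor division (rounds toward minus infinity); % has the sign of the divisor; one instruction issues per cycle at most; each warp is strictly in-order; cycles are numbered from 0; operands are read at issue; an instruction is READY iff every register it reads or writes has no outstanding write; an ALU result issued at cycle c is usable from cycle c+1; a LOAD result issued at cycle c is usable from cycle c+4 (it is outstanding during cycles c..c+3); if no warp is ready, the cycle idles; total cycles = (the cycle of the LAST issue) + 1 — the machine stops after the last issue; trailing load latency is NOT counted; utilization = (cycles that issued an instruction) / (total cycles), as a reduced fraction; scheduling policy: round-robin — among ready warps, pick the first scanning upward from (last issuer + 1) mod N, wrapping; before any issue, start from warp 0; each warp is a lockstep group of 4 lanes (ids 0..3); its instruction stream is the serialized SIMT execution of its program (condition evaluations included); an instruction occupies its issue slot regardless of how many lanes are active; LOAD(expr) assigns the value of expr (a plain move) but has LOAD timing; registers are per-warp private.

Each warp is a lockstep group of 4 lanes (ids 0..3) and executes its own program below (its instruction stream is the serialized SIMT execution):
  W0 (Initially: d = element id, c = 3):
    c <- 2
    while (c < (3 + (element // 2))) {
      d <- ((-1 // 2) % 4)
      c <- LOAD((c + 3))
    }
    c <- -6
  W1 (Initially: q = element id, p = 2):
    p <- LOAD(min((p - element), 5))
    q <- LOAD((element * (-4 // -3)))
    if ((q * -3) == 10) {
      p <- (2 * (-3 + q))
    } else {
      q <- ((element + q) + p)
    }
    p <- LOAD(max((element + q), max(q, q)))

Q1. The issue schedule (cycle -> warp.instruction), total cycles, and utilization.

cycle 0: W0.I0
cycle 1: W1.I0
cycle 2: W0.I1
cycle 3: W1.I1
cycle 4: W0.I2
cycle 5: W0.I3
cycle 6: idle
cycle 7: W1.I2
cycle 8: W1.I3
cycle 9: W0.I4
cycle 10: W1.I4
cycle 11: W0.I5

Answer: 12 cycles, utilization 11/12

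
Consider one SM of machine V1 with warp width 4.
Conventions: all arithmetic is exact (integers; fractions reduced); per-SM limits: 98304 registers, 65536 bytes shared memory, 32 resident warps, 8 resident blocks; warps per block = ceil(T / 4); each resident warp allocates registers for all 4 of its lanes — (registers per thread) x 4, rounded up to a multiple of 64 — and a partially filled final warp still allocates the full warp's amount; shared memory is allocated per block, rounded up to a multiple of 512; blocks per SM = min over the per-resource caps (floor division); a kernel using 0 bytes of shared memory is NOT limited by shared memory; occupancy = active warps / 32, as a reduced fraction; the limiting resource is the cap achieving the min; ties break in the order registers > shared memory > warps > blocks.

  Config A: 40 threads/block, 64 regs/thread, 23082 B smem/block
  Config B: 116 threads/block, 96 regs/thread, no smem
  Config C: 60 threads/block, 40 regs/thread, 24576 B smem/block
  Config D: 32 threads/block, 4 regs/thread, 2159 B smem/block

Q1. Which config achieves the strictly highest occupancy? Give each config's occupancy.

occupancies: A 5/8, B 29/32, C 15/16, D 1

Answer: D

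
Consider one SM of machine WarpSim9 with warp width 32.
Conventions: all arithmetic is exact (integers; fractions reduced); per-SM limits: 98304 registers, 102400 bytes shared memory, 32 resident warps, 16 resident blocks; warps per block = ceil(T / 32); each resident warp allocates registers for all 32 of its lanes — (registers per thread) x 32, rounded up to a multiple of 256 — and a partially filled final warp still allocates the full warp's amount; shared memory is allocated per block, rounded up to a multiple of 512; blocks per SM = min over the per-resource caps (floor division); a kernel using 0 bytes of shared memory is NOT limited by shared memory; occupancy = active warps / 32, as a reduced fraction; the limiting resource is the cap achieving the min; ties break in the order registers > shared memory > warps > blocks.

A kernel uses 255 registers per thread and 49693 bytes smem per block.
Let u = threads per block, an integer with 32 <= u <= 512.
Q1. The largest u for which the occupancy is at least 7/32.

Answer: u = 384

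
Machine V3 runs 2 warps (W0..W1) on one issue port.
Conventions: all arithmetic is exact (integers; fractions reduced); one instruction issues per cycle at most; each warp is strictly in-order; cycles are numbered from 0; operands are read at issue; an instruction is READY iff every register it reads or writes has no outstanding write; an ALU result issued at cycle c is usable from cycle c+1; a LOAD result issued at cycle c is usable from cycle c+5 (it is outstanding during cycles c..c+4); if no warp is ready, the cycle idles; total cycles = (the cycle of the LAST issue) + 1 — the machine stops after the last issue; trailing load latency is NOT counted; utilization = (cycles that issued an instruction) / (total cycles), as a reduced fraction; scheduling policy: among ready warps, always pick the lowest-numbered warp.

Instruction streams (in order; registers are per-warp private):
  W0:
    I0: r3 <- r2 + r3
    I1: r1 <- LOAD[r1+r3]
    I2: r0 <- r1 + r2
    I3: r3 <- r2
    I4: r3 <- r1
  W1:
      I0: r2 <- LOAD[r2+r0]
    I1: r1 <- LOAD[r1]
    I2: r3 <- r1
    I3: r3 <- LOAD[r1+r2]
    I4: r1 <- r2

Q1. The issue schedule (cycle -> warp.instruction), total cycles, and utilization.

cycle 0: W0.I0
cycle 1: W0.I1
cycle 2: W1.I0
cycle 3: W1.I1
cycle 4: idle
cycle 5: idle
cycle 6: W0.I2
cycle 7: W0.I3
cycle 8: W0.I4
cycle 9: W1.I2
cycle 10: W1.I3
cycle 11: W1.I4

Answer: 12 cycles, utilization 5/6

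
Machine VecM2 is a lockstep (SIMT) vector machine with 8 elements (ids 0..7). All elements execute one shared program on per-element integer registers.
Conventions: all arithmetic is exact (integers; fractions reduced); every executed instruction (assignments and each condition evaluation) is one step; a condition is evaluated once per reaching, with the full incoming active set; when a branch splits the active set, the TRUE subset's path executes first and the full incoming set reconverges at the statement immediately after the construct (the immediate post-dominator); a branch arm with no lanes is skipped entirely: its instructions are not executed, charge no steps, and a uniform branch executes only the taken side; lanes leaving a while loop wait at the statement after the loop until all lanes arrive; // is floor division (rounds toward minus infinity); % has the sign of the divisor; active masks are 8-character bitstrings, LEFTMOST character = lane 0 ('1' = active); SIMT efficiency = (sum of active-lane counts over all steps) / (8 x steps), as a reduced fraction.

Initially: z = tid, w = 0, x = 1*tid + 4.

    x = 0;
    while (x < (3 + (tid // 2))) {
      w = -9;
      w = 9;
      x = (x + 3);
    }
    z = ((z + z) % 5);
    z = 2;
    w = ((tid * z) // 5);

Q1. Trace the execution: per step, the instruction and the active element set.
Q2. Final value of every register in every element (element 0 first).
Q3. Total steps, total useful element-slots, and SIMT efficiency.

step 0: x <- 0                       11111111
step 1: eval (x < (3 + (tid // 2)))  11111111
step 2: w <- -9                      11111111
step 3: w <- 9                       11111111
step 4: x <- (x + 3)                 11111111
step 5: eval (x < (3 + (tid // 2)))  11111111
step 6: w <- -9                      00111111
step 7: w <- 9                       00111111
step 8: x <- (x + 3)                 00111111
step 9: eval (x < (3 + (tid // 2)))  00111111
step 10: z <- ((z + z) % 5)           11111111
step 11: z <- 2                       11111111
step 12: w <- ((tid * z) // 5)        11111111

Answer: 13 steps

z: 2,2,2,2,2,2,2,2
w: 0,0,0,1,1,2,2,2
x: 3,3,6,6,6,6,6,6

steps = 13; useful = 96; efficiency = 96/104 = 12/13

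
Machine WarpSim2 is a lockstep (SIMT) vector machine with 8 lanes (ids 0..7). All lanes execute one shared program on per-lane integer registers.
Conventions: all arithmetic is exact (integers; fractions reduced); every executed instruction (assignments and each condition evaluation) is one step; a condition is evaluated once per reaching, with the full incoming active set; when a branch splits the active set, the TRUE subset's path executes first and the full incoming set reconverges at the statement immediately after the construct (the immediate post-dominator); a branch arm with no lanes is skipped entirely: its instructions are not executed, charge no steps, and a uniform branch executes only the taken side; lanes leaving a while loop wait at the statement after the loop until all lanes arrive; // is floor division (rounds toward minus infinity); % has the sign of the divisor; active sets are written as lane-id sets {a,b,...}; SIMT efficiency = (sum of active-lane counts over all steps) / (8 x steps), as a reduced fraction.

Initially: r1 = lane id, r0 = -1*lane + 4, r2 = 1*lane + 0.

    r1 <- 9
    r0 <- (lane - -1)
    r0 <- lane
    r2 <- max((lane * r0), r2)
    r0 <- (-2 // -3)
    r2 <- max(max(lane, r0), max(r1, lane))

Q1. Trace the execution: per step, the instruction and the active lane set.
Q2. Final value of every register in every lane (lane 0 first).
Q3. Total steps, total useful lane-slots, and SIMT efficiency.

step 0: r1 <- 9                      {0,1,2,3,4,5,6,7}
step 1: r0 <- (lane - -1)            {0,1,2,3,4,5,6,7}
step 2: r0 <- lane                   {0,1,2,3,4,5,6,7}
step 3: r2 <- max((lane * r0), r2)   {0,1,2,3,4,5,6,7}
step 4: r0 <- (-2 // -3)             {0,1,2,3,4,5,6,7}
step 5: r2 <- max(max(lane, r0), max(r1, lane)) {0,1,2,3,4,5,6,7}

Answer: 6 steps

r1: 9,9,9,9,9,9,9,9
r0: 0,0,0,0,0,0,0,0
r2: 9,9,9,9,9,9,9,9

steps = 6; useful = 48; efficiency = 48/48 = 1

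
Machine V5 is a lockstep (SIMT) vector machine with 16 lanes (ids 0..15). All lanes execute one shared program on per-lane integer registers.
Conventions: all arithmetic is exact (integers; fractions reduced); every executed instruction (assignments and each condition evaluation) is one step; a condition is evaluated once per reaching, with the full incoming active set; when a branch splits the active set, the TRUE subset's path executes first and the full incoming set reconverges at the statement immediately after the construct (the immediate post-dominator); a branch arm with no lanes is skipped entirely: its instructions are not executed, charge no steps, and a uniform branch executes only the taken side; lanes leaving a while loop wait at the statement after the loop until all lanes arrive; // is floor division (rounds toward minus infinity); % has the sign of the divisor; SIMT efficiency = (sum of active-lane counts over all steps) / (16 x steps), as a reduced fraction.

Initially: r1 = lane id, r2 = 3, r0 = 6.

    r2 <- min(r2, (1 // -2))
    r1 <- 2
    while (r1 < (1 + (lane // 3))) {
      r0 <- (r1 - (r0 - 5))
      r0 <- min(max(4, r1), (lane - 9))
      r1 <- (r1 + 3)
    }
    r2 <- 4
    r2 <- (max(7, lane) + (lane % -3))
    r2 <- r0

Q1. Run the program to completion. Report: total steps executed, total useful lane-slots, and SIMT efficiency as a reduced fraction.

Answer: 14 steps, 140 useful, 5/8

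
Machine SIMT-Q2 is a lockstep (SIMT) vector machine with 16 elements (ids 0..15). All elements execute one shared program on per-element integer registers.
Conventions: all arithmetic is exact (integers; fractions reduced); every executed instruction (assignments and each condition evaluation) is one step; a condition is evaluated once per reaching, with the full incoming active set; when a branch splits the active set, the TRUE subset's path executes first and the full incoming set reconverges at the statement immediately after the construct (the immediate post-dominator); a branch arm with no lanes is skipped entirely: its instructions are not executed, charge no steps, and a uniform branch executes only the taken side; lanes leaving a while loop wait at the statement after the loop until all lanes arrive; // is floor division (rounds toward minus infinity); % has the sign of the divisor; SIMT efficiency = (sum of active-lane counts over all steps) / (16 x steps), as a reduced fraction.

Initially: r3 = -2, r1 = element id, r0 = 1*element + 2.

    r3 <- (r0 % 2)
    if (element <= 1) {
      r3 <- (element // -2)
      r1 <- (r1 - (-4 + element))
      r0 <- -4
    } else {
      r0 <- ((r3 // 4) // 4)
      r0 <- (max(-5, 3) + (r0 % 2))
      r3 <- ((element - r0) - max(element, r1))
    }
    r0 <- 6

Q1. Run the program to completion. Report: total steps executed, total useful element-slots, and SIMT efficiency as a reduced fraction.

Answer: 9 steps, 96 useful, 2/3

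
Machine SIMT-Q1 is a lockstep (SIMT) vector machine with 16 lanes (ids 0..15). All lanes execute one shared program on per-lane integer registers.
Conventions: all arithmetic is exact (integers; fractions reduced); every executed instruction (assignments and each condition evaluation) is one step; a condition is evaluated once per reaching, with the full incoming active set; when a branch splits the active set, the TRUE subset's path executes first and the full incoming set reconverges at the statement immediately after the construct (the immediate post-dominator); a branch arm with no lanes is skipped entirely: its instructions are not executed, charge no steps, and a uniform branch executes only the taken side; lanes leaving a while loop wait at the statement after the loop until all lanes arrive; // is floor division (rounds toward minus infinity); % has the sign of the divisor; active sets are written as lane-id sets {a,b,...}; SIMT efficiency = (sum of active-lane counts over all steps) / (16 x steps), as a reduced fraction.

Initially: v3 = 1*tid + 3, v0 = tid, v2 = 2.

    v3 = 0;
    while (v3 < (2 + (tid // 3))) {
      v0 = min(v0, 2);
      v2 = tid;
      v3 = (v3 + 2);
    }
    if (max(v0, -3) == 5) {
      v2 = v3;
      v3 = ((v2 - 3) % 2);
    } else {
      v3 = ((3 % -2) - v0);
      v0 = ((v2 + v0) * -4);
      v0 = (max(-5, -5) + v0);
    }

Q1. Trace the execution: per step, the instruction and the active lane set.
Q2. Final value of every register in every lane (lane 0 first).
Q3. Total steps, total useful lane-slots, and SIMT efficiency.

step 0: v3 <- 0                      {0,1,2,3,4,5,6,7,8,9,10,11,12,13,14,15}
step 1: eval (v3 < (2 + (tid // 3))) {0,1,2,3,4,5,6,7,8,9,10,11,12,13,14,15}
step 2: v0 <- min(v0, 2)             {0,1,2,3,4,5,6,7,8,9,10,11,12,13,14,15}
step 3: v2 <- tid                    {0,1,2,3,4,5,6,7,8,9,10,11,12,13,14,15}
step 4: v3 <- (v3 + 2)               {0,1,2,3,4,5,6,7,8,9,10,11,12,13,14,15}
step 5: eval (v3 < (2 + (tid // 3))) {0,1,2,3,4,5,6,7,8,9,10,11,12,13,14,15}
step 6: v0 <- min(v0, 2)             {3,4,5,6,7,8,9,10,11,12,13,14,15}
step 7: v2 <- tid                    {3,4,5,6,7,8,9,10,11,12,13,14,15}
step 8: v3 <- (v3 + 2)               {3,4,5,6,7,8,9,10,11,12,13,14,15}
step 9: eval (v3 < (2 + (tid // 3))) {3,4,5,6,7,8,9,10,11,12,13,14,15}
step 10: v0 <- min(v0, 2)             {9,10,11,12,13,14,15}
step 11: v2 <- tid                    {9,10,11,12,13,14,15}
step 12: v3 <- (v3 + 2)               {9,10,11,12,13,14,15}
step 13: eval (v3 < (2 + (tid // 3))) {9,10,11,12,13,14,15}
step 14: v0 <- min(v0, 2)             {15}
step 15: v2 <- tid                    {15}
step 16: v3 <- (v3 + 2)               {15}
step 17: eval (v3 < (2 + (tid // 3))) {15}
step 18: eval (max(v0, -3) == 5)      {0,1,2,3,4,5,6,7,8,9,10,11,12,13,14,15}
step 19: v3 <- ((3 % -2) - v0)        {0,1,2,3,4,5,6,7,8,9,10,11,12,13,14,15}
step 20: v0 <- ((v2 + v0) * -4)       {0,1,2,3,4,5,6,7,8,9,10,11,12,13,14,15}
step 21: v0 <- (max(-5, -5) + v0)     {0,1,2,3,4,5,6,7,8,9,10,11,12,13,14,15}

Answer: 22 steps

v3: -1,-2,-3,-3,-3,-3,-3,-3,-3,-3,-3,-3,-3,-3,-3,-3
v0: -5,-13,-21,-25,-29,-33,-37,-41,-45,-49,-53,-57,-61,-65,-69,-73
v2: 0,1,2,3,4,5,6,7,8,9,10,11,12,13,14,15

steps = 22; useful = 244; efficiency = 244/352 = 61/88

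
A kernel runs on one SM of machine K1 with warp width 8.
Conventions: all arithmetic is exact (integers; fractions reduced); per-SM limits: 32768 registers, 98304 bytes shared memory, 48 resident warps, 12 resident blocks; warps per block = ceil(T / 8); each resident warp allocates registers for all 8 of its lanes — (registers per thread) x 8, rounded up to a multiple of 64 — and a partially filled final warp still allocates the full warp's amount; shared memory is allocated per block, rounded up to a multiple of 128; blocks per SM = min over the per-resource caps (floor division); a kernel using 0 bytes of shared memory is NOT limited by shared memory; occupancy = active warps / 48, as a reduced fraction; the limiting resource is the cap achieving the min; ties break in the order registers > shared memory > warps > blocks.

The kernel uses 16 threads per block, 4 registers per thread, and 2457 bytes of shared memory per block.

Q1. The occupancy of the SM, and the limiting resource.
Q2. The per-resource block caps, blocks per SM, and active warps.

Answer: occupancy 1/2, limited by blocks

registers: 256 blocks
shared memory: 38 blocks
warps: 24 blocks
blocks: 12 blocks

Answer: 12 blocks, 24 active warps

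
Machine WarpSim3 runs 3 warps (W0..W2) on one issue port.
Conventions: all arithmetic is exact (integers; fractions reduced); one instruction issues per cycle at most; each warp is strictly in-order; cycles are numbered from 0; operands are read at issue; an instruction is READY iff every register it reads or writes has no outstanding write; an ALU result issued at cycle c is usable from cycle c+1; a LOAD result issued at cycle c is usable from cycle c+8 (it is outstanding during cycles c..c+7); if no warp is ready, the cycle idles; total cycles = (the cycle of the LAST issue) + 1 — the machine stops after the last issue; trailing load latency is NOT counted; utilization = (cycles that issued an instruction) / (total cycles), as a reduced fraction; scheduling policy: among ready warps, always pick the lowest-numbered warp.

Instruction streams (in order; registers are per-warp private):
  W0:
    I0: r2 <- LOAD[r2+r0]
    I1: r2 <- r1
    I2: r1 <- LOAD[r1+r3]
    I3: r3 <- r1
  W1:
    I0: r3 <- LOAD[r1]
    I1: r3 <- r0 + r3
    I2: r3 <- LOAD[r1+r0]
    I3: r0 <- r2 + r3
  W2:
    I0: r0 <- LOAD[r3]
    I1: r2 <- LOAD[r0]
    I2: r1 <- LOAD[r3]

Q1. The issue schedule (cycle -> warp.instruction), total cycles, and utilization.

cycle 0: W0.I0
cycle 1: W1.I0
cycle 2: W2.I0
cycle 3: idle
cycle 4: idle
cycle 5: idle
cycle 6: idle
cycle 7: idle
cycle 8: W0.I1
cycle 9: W0.I2
cycle 10: W1.I1
cycle 11: W1.I2
cycle 12: W2.I1
cycle 13: W2.I2
cycle 14: idle
cycle 15: idle
cycle 16: idle
cycle 17: W0.I3
cycle 18: idle
cycle 19: W1.I3

Answer: 20 cycles, utilization 11/20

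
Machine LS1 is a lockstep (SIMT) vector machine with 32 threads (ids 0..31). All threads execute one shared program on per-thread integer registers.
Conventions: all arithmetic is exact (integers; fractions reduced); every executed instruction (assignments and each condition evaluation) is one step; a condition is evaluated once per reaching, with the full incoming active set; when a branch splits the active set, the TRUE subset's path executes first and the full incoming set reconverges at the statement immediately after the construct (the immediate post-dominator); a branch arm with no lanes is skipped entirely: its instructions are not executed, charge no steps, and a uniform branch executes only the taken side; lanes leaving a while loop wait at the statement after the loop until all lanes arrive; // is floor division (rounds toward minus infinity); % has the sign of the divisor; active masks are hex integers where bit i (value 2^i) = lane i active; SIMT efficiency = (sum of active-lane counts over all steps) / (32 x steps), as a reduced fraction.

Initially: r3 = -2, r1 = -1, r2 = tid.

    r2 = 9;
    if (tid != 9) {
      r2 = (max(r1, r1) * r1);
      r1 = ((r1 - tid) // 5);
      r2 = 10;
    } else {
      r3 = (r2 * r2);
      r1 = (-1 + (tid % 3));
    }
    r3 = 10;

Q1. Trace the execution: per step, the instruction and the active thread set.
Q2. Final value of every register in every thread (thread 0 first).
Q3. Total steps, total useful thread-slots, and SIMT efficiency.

step 0: r2 <- 9                      0xffffffff
step 1: eval (tid != 9)              0xffffffff
step 2: r2 <- (max(r1, r1) * r1)     0xfffffdff
step 3: r1 <- ((r1 - tid) // 5)      0xfffffdff
step 4: r2 <- 10                     0xfffffdff
step 5: r3 <- (r2 * r2)              0x00000200
step 6: r1 <- (-1 + (tid % 3))       0x00000200
step 7: r3 <- 10                     0xffffffff

Answer: 8 steps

r3: 10,10,10,10,10,10,10,10,10,10,10,10,10,10,10,10,10,10,10,10,10,10,10,10,10,10,10,10,10,10,10,10
r1: -1,-1,-1,-1,-1,-2,-2,-2,-2,-1,-3,-3,-3,-3,-3,-4,-4,-4,-4,-4,-5,-5,-5,-5,-5,-6,-6,-6,-6,-6,-7,-7
r2: 10,10,10,10,10,10,10,10,10,9,10,10,10,10,10,10,10,10,10,10,10,10,10,10,10,10,10,10,10,10,10,10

steps = 8; useful = 191; efficiency = 191/256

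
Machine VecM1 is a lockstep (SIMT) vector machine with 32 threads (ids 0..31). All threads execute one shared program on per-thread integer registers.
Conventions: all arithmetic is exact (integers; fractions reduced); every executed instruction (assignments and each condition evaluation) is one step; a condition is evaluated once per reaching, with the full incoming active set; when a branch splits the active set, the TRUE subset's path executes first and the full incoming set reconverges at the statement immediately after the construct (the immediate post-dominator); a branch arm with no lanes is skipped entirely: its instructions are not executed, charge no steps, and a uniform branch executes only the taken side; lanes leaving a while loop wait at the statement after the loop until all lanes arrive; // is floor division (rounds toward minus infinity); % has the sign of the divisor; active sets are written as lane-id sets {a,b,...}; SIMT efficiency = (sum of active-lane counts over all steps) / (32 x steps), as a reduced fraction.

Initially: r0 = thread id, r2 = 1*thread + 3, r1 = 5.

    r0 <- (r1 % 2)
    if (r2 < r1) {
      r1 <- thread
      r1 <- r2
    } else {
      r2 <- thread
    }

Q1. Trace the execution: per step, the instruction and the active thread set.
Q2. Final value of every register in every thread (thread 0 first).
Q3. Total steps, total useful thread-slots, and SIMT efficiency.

step 0: r0 <- (r1 % 2)               {0,1,2,3,4,5,6,7,8,9,10,11,12,13,14,15,16,17,18,19,20,21,22,23,24,25,26,27,28,29,30,31}
step 1: eval (r2 < r1)               {0,1,2,3,4,5,6,7,8,9,10,11,12,13,14,15,16,17,18,19,20,21,22,23,24,25,26,27,28,29,30,31}
step 2: r1 <- thread                 {0,1}
step 3: r1 <- r2                     {0,1}
step 4: r2 <- thread                 {2,3,4,5,6,7,8,9,10,11,12,13,14,15,16,17,18,19,20,21,22,23,24,25,26,27,28,29,30,31}

Answer: 5 steps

r0: 1,1,1,1,1,1,1,1,1,1,1,1,1,1,1,1,1,1,1,1,1,1,1,1,1,1,1,1,1,1,1,1
r2: 3,4,2,3,4,5,6,7,8,9,10,11,12,13,14,15,16,17,18,19,20,21,22,23,24,25,26,27,28,29,30,31
r1: 3,4,5,5,5,5,5,5,5,5,5,5,5,5,5,5,5,5,5,5,5,5,5,5,5,5,5,5,5,5,5,5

steps = 5; useful = 98; efficiency = 98/160 = 49/80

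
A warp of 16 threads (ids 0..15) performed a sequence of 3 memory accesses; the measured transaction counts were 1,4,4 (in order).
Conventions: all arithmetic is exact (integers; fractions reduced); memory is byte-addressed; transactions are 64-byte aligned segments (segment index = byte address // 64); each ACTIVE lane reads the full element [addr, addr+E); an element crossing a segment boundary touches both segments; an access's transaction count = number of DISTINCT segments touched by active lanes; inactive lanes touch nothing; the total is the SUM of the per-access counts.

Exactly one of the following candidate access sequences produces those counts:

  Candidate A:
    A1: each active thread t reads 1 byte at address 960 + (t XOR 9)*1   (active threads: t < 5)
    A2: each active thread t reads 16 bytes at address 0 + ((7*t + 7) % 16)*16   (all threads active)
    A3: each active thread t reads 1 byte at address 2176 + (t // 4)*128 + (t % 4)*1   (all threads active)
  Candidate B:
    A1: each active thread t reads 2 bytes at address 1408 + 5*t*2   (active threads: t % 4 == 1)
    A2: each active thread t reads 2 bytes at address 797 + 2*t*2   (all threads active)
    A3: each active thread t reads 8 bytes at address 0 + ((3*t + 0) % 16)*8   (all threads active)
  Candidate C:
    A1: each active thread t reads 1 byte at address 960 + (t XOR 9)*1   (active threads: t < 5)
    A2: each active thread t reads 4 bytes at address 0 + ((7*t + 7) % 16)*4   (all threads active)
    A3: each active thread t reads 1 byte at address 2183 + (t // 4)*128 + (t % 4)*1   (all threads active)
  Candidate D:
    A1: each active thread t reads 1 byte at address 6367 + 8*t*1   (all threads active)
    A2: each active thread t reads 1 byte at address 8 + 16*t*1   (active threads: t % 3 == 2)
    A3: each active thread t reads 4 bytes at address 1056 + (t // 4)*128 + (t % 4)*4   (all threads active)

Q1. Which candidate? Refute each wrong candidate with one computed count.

B: A1 gives 3 transactions, not 1
C: A2 gives 1 transaction, not 4
D: A1 gives 3 transactions, not 1
A: all counts match (1,4,4)

Answer: A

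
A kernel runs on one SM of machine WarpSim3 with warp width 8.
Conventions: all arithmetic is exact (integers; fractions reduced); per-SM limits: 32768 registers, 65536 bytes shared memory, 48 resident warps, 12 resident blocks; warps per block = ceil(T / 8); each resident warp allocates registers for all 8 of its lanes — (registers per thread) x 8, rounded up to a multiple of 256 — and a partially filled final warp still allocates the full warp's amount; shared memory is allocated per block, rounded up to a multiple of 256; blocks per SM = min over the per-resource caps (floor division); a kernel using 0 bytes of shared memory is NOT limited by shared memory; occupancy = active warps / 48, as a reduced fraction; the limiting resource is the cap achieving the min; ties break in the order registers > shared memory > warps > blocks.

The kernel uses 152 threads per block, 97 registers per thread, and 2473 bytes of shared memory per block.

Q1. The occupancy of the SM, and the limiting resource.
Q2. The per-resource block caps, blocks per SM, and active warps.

Answer: occupancy 19/48, limited by registers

registers: 1 block
shared memory: 25 blocks
warps: 2 blocks
blocks: 12 blocks

Answer: 1 block, 19 active warps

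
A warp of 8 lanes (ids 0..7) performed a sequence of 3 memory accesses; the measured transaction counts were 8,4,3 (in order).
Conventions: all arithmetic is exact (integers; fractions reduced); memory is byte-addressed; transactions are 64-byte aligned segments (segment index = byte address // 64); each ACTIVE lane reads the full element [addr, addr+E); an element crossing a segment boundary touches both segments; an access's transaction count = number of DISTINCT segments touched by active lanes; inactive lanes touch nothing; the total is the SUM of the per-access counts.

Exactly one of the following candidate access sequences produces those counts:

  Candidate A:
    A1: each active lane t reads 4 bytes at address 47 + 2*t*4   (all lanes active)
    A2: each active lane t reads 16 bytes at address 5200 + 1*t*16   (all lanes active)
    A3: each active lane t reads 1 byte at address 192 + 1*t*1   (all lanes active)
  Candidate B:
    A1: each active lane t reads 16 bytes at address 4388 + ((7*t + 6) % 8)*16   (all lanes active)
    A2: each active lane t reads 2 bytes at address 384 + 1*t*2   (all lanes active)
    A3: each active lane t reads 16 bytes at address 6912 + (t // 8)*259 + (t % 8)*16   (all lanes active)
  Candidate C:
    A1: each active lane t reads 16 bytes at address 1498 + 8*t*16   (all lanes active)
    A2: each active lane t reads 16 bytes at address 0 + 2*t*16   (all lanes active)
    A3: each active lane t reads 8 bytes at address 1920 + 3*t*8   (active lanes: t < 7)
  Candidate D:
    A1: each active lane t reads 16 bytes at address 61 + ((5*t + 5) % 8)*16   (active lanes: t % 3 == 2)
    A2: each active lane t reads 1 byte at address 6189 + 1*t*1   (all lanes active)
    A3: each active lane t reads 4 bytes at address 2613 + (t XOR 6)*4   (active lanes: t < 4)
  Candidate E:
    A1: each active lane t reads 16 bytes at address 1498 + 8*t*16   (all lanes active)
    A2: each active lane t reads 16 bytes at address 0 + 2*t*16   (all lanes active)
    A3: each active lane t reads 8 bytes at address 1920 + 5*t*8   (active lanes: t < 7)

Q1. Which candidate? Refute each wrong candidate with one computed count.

A: A1 gives 2 transactions, not 8
B: A1 gives 3 transactions, not 8
D: A1 gives 1 transaction, not 8
E: A3 gives 4 transactions, not 3
C: all counts match (8,4,3)

Answer: C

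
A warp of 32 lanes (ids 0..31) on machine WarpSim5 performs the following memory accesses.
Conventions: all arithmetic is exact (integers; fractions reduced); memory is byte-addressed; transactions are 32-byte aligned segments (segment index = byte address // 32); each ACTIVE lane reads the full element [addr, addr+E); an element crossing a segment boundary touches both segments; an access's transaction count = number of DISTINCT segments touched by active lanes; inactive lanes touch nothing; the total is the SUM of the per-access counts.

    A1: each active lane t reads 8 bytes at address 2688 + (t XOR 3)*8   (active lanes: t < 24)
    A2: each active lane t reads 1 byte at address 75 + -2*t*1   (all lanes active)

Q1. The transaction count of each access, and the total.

A1: 6 transactions
A2: 3 transactions

Answer: 6,3; total 9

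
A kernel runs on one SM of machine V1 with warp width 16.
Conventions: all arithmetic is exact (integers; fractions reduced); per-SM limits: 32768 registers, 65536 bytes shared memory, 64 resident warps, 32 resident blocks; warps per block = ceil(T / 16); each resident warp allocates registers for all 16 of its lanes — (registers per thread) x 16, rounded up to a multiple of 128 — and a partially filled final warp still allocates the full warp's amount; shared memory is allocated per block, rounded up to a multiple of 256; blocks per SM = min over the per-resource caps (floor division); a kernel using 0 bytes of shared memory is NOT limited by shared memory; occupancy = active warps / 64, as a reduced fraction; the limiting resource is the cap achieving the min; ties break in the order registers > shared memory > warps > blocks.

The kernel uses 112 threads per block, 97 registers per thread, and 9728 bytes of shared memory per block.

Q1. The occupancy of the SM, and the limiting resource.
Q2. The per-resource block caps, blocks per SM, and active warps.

Answer: occupancy 7/32, limited by registers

registers: 2 blocks
shared memory: 6 blocks
warps: 9 blocks
blocks: 32 blocks

Answer: 2 blocks, 14 active warps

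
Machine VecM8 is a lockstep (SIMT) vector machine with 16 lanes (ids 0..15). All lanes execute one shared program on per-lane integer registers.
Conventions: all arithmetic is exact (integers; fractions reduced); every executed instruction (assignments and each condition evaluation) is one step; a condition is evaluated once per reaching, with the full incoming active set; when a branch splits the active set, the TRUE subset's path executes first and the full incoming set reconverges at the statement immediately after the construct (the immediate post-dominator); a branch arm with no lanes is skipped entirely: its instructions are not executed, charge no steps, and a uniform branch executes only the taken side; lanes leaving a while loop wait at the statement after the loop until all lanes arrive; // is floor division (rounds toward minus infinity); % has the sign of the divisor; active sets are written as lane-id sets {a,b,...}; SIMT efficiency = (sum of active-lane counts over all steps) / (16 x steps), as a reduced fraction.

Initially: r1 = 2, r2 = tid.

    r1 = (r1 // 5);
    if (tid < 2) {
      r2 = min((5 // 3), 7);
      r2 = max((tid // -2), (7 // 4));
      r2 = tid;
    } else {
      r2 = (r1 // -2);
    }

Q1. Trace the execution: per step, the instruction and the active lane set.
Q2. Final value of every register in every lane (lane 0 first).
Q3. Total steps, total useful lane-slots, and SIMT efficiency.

step 0: r1 <- (r1 // 5)              {0,1,2,3,4,5,6,7,8,9,10,11,12,13,14,15}
step 1: eval (tid < 2)               {0,1,2,3,4,5,6,7,8,9,10,11,12,13,14,15}
step 2: r2 <- min((5 // 3), 7)       {0,1}
step 3: r2 <- max((tid // -2), (7 // 4)) {0,1}
step 4: r2 <- tid                    {0,1}
step 5: r2 <- (r1 // -2)             {2,3,4,5,6,7,8,9,10,11,12,13,14,15}

Answer: 6 steps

r1: 0,0,0,0,0,0,0,0,0,0,0,0,0,0,0,0
r2: 0,1,0,0,0,0,0,0,0,0,0,0,0,0,0,0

steps = 6; useful = 52; efficiency = 52/96 = 13/24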